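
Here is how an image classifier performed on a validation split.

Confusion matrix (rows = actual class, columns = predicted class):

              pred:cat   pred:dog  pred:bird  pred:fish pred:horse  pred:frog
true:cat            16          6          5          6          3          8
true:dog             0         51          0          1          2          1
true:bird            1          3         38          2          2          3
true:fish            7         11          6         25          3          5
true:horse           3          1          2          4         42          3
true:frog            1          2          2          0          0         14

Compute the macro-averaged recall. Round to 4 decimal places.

Per-class recall (TP/(TP+FN)):
  cat: TP=16, FN=6+5+6+3+8=28 → 16/44 = 0.36364
  dog: TP=51, FN=0+0+1+2+1=4 → 51/55 = 0.92727
  bird: TP=38, FN=1+3+2+2+3=11 → 38/49 = 0.77551
  fish: TP=25, FN=7+11+6+3+5=32 → 25/57 = 0.43860
  horse: TP=42, FN=3+1+2+4+3=13 → 42/55 = 0.76364
  frog: TP=14, FN=1+2+2+0+0=5 → 14/19 = 0.73684
Macro-recall = mean = (0.36364 + 0.92727 + 0.77551 + 0.43860 + 0.76364 + 0.73684) / 6 = 0.6676

0.6676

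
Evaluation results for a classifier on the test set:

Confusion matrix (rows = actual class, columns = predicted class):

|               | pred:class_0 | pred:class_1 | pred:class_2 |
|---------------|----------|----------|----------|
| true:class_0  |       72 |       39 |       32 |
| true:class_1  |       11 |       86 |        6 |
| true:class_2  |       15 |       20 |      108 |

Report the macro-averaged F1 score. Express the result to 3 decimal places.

0.679

Per-class F1 score (2·TP/(2·TP+FP+FN)):
  class_0: TP=72, FP=11+15=26, FN=39+32=71 → 144/241 = 0.5975
  class_1: TP=86, FP=39+20=59, FN=11+6=17 → 172/248 = 0.6935
  class_2: TP=108, FP=32+6=38, FN=15+20=35 → 216/289 = 0.7474
Macro-F1 score = mean = (0.5975 + 0.6935 + 0.7474) / 3 = 0.679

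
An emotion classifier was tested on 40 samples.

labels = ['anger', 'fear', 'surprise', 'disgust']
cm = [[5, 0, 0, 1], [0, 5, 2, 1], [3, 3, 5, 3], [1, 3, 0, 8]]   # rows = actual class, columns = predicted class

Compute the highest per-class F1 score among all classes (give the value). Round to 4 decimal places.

Per-class F1 score (2·TP/(2·TP+FP+FN)):
  anger: TP=5, FP=0+3+1=4, FN=0+0+1=1 → 10/15 = 0.66667
  fear: TP=5, FP=0+3+3=6, FN=0+2+1=3 → 10/19 = 0.52632
  surprise: TP=5, FP=0+2+0=2, FN=3+3+3=9 → 10/21 = 0.47619
  disgust: TP=8, FP=1+1+3=5, FN=1+3+0=4 → 16/25 = 0.64000
Highest is class 'anger' with F1 score = 0.6667.

0.6667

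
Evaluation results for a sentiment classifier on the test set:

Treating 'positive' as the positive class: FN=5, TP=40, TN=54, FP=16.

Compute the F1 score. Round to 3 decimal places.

0.792

Precision = TP/(TP+FP) = 40/56 = 0.7143
Recall = TP/(TP+FN) = 40/45 = 0.8889
F1 = 2·TP/(2·TP+FP+FN) = 80/101 = 0.792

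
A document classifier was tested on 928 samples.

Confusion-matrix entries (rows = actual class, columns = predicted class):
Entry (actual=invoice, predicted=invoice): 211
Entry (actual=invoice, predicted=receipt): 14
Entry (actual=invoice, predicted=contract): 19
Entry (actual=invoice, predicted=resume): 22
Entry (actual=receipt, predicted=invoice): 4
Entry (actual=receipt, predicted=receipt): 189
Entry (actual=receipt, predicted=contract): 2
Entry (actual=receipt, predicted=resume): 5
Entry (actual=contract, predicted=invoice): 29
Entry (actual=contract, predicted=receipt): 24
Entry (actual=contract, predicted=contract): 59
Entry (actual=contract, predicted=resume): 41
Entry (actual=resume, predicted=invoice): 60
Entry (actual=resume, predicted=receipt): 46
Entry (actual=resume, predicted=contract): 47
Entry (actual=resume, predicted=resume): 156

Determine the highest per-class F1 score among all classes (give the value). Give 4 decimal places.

Per-class F1 score (2·TP/(2·TP+FP+FN)):
  invoice: TP=211, FP=4+29+60=93, FN=14+19+22=55 → 422/570 = 0.74035
  receipt: TP=189, FP=14+24+46=84, FN=4+2+5=11 → 378/473 = 0.79915
  contract: TP=59, FP=19+2+47=68, FN=29+24+41=94 → 118/280 = 0.42143
  resume: TP=156, FP=22+5+41=68, FN=60+46+47=153 → 312/533 = 0.58537
Highest is class 'receipt' with F1 score = 0.7992.

0.7992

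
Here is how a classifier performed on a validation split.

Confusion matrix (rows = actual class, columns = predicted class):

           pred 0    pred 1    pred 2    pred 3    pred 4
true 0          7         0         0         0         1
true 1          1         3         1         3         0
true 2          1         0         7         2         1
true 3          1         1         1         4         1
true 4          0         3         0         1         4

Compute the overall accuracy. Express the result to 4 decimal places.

0.5814

Accuracy = trace / total = (7+3+7+4+4=25) / 43 = 25/43 = 0.5814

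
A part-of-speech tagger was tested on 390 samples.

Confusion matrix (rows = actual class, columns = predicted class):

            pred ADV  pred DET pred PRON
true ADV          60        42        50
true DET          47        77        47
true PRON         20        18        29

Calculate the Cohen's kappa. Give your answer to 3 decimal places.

Observed agreement pₒ = trace/N = 166/390 = 0.4256
Expected agreement pₑ = Σ (rowᵢ·colᵢ)/N² = (152·127 + 171·137 + 67·126)/390² = 0.3364
κ = (pₒ − pₑ)/(1 − pₑ) = (0.4256 − 0.3364)/(1 − 0.3364) = 0.134

0.134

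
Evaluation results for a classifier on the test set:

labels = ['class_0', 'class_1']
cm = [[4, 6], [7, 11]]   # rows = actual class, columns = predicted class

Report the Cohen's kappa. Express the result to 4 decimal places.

Observed agreement pₒ = trace/N = 15/28 = 0.53571
Expected agreement pₑ = Σ (rowᵢ·colᵢ)/N² = (10·11 + 18·17)/28² = 0.53061
κ = (pₒ − pₑ)/(1 − pₑ) = (0.53571 − 0.53061)/(1 − 0.53061) = 0.0109

0.0109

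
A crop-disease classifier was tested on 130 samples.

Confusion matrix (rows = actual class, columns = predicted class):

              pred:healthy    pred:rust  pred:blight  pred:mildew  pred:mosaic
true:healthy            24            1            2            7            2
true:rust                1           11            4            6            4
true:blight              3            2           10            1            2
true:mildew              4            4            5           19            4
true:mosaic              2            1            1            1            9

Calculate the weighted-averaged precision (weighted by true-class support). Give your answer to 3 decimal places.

0.575

Per-class precision (TP/(TP+FP)):
  healthy: TP=24, FP=1+3+4+2=10 → 24/34 = 0.7059
  rust: TP=11, FP=1+2+4+1=8 → 11/19 = 0.5789
  blight: TP=10, FP=2+4+5+1=12 → 10/22 = 0.4545
  mildew: TP=19, FP=7+6+1+1=15 → 19/34 = 0.5588
  mosaic: TP=9, FP=2+4+2+4=12 → 9/21 = 0.4286
Weighted-precision = Σ (supportᵢ/N)·precisionᵢ with N=130: (36/130)·0.7059 + (26/130)·0.5789 + (18/130)·0.4545 + (36/130)·0.5588 + (14/130)·0.4286 = 0.575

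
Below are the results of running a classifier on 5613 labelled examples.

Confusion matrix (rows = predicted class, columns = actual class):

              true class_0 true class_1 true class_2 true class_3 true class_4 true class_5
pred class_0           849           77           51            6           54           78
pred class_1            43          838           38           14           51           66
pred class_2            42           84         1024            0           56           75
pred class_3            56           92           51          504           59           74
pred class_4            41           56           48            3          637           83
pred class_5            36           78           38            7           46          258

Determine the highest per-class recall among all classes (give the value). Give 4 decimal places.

Per-class recall (TP/(TP+FN)):
  class_0: TP=849, FN=43+42+56+41+36=218 → 849/1067 = 0.79569
  class_1: TP=838, FN=77+84+92+56+78=387 → 838/1225 = 0.68408
  class_2: TP=1024, FN=51+38+51+48+38=226 → 1024/1250 = 0.81920
  class_3: TP=504, FN=6+14+0+3+7=30 → 504/534 = 0.94382
  class_4: TP=637, FN=54+51+56+59+46=266 → 637/903 = 0.70543
  class_5: TP=258, FN=78+66+75+74+83=376 → 258/634 = 0.40694
Highest is class 'class_3' with recall = 0.9438.

0.9438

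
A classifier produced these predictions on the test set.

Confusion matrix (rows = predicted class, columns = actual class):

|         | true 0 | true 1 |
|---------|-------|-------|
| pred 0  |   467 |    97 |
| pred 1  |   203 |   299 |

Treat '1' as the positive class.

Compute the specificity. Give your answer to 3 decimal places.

0.697

Specificity = TN/(TN+FP) = 467/(467+203) = 0.697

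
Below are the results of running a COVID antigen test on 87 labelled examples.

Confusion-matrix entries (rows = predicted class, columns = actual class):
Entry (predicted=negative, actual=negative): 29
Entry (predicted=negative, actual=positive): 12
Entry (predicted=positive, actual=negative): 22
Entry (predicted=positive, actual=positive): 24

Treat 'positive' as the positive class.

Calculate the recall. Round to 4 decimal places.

Recall = TP/(TP+FN) = 24/(24+12) = 24/36 = 0.6667

0.6667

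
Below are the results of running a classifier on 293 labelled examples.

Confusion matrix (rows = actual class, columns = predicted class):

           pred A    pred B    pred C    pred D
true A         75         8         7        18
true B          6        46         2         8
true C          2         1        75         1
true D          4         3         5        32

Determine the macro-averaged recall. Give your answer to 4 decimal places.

Per-class recall (TP/(TP+FN)):
  A: TP=75, FN=8+7+18=33 → 75/108 = 0.69444
  B: TP=46, FN=6+2+8=16 → 46/62 = 0.74194
  C: TP=75, FN=2+1+1=4 → 75/79 = 0.94937
  D: TP=32, FN=4+3+5=12 → 32/44 = 0.72727
Macro-recall = mean = (0.69444 + 0.74194 + 0.94937 + 0.72727) / 4 = 0.7783

0.7783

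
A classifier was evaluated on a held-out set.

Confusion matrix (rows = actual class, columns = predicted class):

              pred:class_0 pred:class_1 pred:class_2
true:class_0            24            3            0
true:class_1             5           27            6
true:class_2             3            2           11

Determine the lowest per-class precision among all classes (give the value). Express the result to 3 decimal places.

0.647

Per-class precision (TP/(TP+FP)):
  class_0: TP=24, FP=5+3=8 → 24/32 = 0.7500
  class_1: TP=27, FP=3+2=5 → 27/32 = 0.8438
  class_2: TP=11, FP=0+6=6 → 11/17 = 0.6471
Lowest is class 'class_2' with precision = 0.647.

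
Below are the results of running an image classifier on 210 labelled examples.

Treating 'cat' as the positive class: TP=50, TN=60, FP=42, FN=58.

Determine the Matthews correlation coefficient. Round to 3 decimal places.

0.052

MCC = (TP·TN − FP·FN) / √((TP+FP)(TP+FN)(TN+FP)(TN+FN))
Numerator = 50·60 − 42·58 = 564
Denominator = √(92·108·102·118) = √119589696 = 10935.7074
MCC = 564 / 10935.7074 = 0.052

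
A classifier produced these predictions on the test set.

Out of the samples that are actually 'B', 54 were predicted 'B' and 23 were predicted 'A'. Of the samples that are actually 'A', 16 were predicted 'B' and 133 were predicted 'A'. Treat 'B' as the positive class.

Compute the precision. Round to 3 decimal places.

0.771

Precision = TP/(TP+FP) = 54/(54+16) = 54/70 = 0.771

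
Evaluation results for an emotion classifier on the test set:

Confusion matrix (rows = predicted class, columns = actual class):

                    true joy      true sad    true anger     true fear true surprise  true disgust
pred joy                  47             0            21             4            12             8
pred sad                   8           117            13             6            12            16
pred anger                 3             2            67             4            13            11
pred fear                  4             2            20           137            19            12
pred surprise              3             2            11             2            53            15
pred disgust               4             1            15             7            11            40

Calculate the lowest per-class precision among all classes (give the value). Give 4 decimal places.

0.5109

Per-class precision (TP/(TP+FP)):
  joy: TP=47, FP=0+21+4+12+8=45 → 47/92 = 0.51087
  sad: TP=117, FP=8+13+6+12+16=55 → 117/172 = 0.68023
  anger: TP=67, FP=3+2+4+13+11=33 → 67/100 = 0.67000
  fear: TP=137, FP=4+2+20+19+12=57 → 137/194 = 0.70619
  surprise: TP=53, FP=3+2+11+2+15=33 → 53/86 = 0.61628
  disgust: TP=40, FP=4+1+15+7+11=38 → 40/78 = 0.51282
Lowest is class 'joy' with precision = 0.5109.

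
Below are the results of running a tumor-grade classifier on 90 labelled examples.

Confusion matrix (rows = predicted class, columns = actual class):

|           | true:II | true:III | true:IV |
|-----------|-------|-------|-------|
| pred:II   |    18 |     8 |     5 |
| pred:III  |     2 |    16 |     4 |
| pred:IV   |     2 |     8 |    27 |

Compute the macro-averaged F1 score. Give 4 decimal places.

0.6705

Per-class F1 score (2·TP/(2·TP+FP+FN)):
  II: TP=18, FP=8+5=13, FN=2+2=4 → 36/53 = 0.67925
  III: TP=16, FP=2+4=6, FN=8+8=16 → 32/54 = 0.59259
  IV: TP=27, FP=2+8=10, FN=5+4=9 → 54/73 = 0.73973
Macro-F1 score = mean = (0.67925 + 0.59259 + 0.73973) / 3 = 0.6705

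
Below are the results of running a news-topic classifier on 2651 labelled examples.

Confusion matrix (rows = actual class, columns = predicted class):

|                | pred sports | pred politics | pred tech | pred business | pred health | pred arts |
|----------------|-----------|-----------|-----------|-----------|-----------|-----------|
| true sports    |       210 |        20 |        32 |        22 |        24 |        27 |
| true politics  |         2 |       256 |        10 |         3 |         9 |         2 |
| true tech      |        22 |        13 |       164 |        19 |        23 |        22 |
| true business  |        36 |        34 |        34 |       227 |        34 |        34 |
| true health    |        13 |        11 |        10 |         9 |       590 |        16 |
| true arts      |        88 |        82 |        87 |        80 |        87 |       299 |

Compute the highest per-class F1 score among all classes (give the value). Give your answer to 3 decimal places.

Per-class F1 score (2·TP/(2·TP+FP+FN)):
  sports: TP=210, FP=2+22+36+13+88=161, FN=20+32+22+24+27=125 → 420/706 = 0.5949
  politics: TP=256, FP=20+13+34+11+82=160, FN=2+10+3+9+2=26 → 512/698 = 0.7335
  tech: TP=164, FP=32+10+34+10+87=173, FN=22+13+19+23+22=99 → 328/600 = 0.5467
  business: TP=227, FP=22+3+19+9+80=133, FN=36+34+34+34+34=172 → 454/759 = 0.5982
  health: TP=590, FP=24+9+23+34+87=177, FN=13+11+10+9+16=59 → 1180/1416 = 0.8333
  arts: TP=299, FP=27+2+22+34+16=101, FN=88+82+87+80+87=424 → 598/1123 = 0.5325
Highest is class 'health' with F1 score = 0.833.

0.833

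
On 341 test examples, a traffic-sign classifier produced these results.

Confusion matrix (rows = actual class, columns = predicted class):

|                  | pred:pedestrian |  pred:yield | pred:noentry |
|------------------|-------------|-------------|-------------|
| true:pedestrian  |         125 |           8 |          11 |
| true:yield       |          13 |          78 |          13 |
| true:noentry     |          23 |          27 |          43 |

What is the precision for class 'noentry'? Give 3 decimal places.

0.642

Treat 'noentry' as positive and all other classes as negative.
precision = TP/(TP+FP).
noentry: TP=43, FP=11+13=24 → 43/67 = 0.6418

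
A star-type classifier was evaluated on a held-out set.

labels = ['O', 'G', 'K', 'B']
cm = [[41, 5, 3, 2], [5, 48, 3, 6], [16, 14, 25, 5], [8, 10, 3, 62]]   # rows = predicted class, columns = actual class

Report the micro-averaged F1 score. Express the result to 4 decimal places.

Micro-averaging pools counts across classes: ΣTP=176, ΣFP=80, ΣFN=80.
Micro-F1 score = 2·TP/(2·TP+FP+FN) on pooled counts = 0.6875 (equals overall accuracy in single-label multiclass).

0.6875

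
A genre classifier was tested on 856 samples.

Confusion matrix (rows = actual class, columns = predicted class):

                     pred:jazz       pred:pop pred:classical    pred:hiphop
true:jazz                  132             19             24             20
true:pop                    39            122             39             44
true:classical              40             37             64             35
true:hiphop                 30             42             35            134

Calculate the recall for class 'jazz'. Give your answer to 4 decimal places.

0.6769

Treat 'jazz' as positive and all other classes as negative.
recall = TP/(TP+FN).
jazz: TP=132, FN=19+24+20=63 → 132/195 = 0.67692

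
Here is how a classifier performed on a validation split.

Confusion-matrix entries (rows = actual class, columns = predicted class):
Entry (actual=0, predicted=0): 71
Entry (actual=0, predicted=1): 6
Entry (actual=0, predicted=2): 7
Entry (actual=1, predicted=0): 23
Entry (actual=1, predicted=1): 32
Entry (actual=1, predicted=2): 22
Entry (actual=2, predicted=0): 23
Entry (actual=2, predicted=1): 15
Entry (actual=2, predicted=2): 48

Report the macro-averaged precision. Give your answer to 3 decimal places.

0.611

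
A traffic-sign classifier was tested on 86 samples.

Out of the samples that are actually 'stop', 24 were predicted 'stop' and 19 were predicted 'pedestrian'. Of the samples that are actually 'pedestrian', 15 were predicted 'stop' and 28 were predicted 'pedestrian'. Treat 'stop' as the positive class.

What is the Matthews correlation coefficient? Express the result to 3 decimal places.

MCC = (TP·TN − FP·FN) / √((TP+FP)(TP+FN)(TN+FP)(TN+FN))
Numerator = 24·28 − 15·19 = 387
Denominator = √(39·43·43·47) = √3389217 = 1840.9826
MCC = 387 / 1840.9826 = 0.210

0.210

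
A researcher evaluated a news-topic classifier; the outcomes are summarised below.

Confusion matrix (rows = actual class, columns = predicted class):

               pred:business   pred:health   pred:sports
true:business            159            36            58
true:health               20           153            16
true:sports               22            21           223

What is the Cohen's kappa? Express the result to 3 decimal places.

0.631

Observed agreement pₒ = trace/N = 535/708 = 0.7556
Expected agreement pₑ = Σ (rowᵢ·colᵢ)/N² = (253·201 + 189·210 + 266·297)/708² = 0.3382
κ = (pₒ − pₑ)/(1 − pₑ) = (0.7556 − 0.3382)/(1 − 0.3382) = 0.631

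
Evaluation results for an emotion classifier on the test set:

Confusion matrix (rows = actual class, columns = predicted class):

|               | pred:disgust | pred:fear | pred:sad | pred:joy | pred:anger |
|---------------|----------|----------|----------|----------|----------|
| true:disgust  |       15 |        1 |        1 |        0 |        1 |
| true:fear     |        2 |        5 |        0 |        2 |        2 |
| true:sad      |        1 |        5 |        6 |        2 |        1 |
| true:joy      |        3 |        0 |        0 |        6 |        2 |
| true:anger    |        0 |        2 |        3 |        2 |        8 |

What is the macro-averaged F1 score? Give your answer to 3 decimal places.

Per-class F1 score (2·TP/(2·TP+FP+FN)):
  disgust: TP=15, FP=2+1+3+0=6, FN=1+1+0+1=3 → 30/39 = 0.7692
  fear: TP=5, FP=1+5+0+2=8, FN=2+0+2+2=6 → 10/24 = 0.4167
  sad: TP=6, FP=1+0+0+3=4, FN=1+5+2+1=9 → 12/25 = 0.4800
  joy: TP=6, FP=0+2+2+2=6, FN=3+0+0+2=5 → 12/23 = 0.5217
  anger: TP=8, FP=1+2+1+2=6, FN=0+2+3+2=7 → 16/29 = 0.5517
Macro-F1 score = mean = (0.7692 + 0.4167 + 0.4800 + 0.5217 + 0.5517) / 5 = 0.548

0.548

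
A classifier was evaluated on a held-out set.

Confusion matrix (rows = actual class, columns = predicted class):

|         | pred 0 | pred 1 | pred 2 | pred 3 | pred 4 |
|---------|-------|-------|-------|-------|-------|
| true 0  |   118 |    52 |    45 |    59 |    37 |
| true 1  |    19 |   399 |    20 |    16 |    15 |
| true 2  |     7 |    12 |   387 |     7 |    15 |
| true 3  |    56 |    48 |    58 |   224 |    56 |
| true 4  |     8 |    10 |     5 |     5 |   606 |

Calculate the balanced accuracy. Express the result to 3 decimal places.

Balanced accuracy = mean of per-class recall.
  0: recall = 118/311 = 0.3794
  1: recall = 399/469 = 0.8507
  2: recall = 387/428 = 0.9042
  3: recall = 224/442 = 0.5068
  4: recall = 606/634 = 0.9558
Mean = (0.3794 + 0.8507 + 0.9042 + 0.5068 + 0.9558) / 5 = 0.719

0.719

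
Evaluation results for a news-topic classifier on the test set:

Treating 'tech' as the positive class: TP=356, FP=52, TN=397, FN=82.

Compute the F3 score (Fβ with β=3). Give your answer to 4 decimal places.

0.8184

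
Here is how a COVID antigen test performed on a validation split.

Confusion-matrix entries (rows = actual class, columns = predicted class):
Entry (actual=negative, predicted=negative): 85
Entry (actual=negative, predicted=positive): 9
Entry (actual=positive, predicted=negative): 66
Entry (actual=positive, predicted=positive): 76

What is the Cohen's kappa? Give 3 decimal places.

Observed agreement pₒ = trace/N = 161/236 = 0.6822
Expected agreement pₑ = Σ (rowᵢ·colᵢ)/N² = (94·151 + 142·85)/236² = 0.4716
κ = (pₒ − pₑ)/(1 − pₑ) = (0.6822 − 0.4716)/(1 − 0.4716) = 0.399

0.399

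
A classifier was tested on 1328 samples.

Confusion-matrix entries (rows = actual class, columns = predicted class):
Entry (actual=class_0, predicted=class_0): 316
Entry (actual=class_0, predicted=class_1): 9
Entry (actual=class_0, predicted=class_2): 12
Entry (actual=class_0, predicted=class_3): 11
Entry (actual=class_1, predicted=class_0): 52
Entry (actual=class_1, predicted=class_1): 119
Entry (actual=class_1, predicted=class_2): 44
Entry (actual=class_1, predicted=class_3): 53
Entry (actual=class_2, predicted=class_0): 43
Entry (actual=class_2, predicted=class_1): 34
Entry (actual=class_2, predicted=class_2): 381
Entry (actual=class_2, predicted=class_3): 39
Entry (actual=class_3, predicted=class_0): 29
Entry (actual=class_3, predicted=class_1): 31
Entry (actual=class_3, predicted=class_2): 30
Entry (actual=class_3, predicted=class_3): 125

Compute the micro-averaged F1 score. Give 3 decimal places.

0.709

Micro-averaging pools counts across classes: ΣTP=941, ΣFP=387, ΣFN=387.
Micro-F1 score = 2·TP/(2·TP+FP+FN) on pooled counts = 0.709 (equals overall accuracy in single-label multiclass).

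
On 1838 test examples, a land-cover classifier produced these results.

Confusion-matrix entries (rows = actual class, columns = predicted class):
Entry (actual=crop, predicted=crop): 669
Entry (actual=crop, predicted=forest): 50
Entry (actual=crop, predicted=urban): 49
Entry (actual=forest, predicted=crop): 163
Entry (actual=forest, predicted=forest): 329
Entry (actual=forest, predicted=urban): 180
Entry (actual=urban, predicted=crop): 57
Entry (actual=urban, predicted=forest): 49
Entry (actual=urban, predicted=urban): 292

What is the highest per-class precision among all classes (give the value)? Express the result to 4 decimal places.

0.7687

Per-class precision (TP/(TP+FP)):
  crop: TP=669, FP=163+57=220 → 669/889 = 0.75253
  forest: TP=329, FP=50+49=99 → 329/428 = 0.76869
  urban: TP=292, FP=49+180=229 → 292/521 = 0.56046
Highest is class 'forest' with precision = 0.7687.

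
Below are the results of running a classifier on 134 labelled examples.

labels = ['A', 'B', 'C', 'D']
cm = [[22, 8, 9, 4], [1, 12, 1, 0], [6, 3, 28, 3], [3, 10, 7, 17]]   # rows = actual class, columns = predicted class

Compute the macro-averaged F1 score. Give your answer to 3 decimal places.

0.578

Per-class F1 score (2·TP/(2·TP+FP+FN)):
  A: TP=22, FP=1+6+3=10, FN=8+9+4=21 → 44/75 = 0.5867
  B: TP=12, FP=8+3+10=21, FN=1+1+0=2 → 24/47 = 0.5106
  C: TP=28, FP=9+1+7=17, FN=6+3+3=12 → 56/85 = 0.6588
  D: TP=17, FP=4+0+3=7, FN=3+10+7=20 → 34/61 = 0.5574
Macro-F1 score = mean = (0.5867 + 0.5106 + 0.6588 + 0.5574) / 4 = 0.578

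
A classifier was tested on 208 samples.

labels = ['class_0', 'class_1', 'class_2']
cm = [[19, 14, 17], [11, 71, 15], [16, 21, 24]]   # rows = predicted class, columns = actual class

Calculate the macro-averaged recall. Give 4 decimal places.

Per-class recall (TP/(TP+FN)):
  class_0: TP=19, FN=11+16=27 → 19/46 = 0.41304
  class_1: TP=71, FN=14+21=35 → 71/106 = 0.66981
  class_2: TP=24, FN=17+15=32 → 24/56 = 0.42857
Macro-recall = mean = (0.41304 + 0.66981 + 0.42857) / 3 = 0.5038

0.5038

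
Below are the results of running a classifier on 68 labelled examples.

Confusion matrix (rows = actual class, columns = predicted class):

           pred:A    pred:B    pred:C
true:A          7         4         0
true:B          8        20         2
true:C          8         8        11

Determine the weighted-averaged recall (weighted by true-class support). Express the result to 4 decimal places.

0.5588

Per-class recall (TP/(TP+FN)):
  A: TP=7, FN=4+0=4 → 7/11 = 0.63636
  B: TP=20, FN=8+2=10 → 20/30 = 0.66667
  C: TP=11, FN=8+8=16 → 11/27 = 0.40741
Weighted-recall = Σ (supportᵢ/N)·recallᵢ with N=68: (11/68)·0.63636 + (30/68)·0.66667 + (27/68)·0.40741 = 0.5588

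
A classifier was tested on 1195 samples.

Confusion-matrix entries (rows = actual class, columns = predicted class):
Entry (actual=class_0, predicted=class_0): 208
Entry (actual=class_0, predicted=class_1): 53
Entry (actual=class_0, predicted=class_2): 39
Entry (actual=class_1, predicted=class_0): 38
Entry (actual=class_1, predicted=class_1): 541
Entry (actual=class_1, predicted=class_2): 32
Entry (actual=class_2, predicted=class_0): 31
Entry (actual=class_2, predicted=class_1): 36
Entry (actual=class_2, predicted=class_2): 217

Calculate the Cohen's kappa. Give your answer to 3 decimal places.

Observed agreement pₒ = trace/N = 966/1195 = 0.8084
Expected agreement pₑ = Σ (rowᵢ·colᵢ)/N² = (300·277 + 611·630 + 284·288)/1195² = 0.3850
κ = (pₒ − pₑ)/(1 − pₑ) = (0.8084 − 0.3850)/(1 − 0.3850) = 0.688

0.688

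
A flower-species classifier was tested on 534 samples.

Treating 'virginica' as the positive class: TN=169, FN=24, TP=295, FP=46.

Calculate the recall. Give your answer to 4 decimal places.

0.9248

Recall = TP/(TP+FN) = 295/(295+24) = 295/319 = 0.9248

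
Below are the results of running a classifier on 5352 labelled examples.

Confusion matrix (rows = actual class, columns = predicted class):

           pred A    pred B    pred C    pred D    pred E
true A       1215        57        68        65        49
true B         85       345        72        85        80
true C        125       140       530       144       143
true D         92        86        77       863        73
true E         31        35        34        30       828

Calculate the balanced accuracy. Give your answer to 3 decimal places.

0.686

Balanced accuracy = mean of per-class recall.
  A: recall = 1215/1454 = 0.8356
  B: recall = 345/667 = 0.5172
  C: recall = 530/1082 = 0.4898
  D: recall = 863/1191 = 0.7246
  E: recall = 828/958 = 0.8643
Mean = (0.8356 + 0.5172 + 0.4898 + 0.7246 + 0.8643) / 5 = 0.686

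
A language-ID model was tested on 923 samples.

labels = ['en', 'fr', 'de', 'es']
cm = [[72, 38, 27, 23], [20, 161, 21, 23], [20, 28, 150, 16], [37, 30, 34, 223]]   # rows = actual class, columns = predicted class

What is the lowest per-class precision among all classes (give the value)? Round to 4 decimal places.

Per-class precision (TP/(TP+FP)):
  en: TP=72, FP=20+20+37=77 → 72/149 = 0.48322
  fr: TP=161, FP=38+28+30=96 → 161/257 = 0.62646
  de: TP=150, FP=27+21+34=82 → 150/232 = 0.64655
  es: TP=223, FP=23+23+16=62 → 223/285 = 0.78246
Lowest is class 'en' with precision = 0.4832.

0.4832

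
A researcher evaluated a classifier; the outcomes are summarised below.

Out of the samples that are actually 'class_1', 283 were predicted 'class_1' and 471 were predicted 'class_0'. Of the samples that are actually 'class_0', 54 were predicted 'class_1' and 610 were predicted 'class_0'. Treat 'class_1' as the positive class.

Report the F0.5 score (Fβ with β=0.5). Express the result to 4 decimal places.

0.6732

Fβ = (1+β²)·TP / ((1+β²)·TP + β²·FN + FP), with β²=1/4
= 1.25·283 / (1.25·283 + 0.25·471 + 54) = 0.6732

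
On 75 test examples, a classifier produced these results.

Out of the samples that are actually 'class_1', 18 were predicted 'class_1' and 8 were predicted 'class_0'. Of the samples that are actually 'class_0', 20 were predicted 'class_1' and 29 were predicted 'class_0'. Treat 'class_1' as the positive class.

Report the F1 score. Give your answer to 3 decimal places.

Precision = TP/(TP+FP) = 18/38 = 0.4737
Recall = TP/(TP+FN) = 18/26 = 0.6923
F1 = 2·TP/(2·TP+FP+FN) = 36/64 = 0.563

0.563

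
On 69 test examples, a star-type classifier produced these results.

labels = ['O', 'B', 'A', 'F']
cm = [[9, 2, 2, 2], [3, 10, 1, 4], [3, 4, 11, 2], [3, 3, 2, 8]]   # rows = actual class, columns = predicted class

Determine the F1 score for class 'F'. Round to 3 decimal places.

Treat 'F' as positive and all other classes as negative.
F1 score = 2·TP/(2·TP+FP+FN).
F: TP=8, FP=2+4+2=8, FN=3+3+2=8 → 16/32 = 0.5000

0.500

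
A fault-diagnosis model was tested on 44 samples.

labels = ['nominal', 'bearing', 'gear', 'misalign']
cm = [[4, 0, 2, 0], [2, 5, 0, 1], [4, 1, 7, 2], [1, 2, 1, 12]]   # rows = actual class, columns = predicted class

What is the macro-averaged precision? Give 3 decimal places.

0.622

Per-class precision (TP/(TP+FP)):
  nominal: TP=4, FP=2+4+1=7 → 4/11 = 0.3636
  bearing: TP=5, FP=0+1+2=3 → 5/8 = 0.6250
  gear: TP=7, FP=2+0+1=3 → 7/10 = 0.7000
  misalign: TP=12, FP=0+1+2=3 → 12/15 = 0.8000
Macro-precision = mean = (0.3636 + 0.6250 + 0.7000 + 0.8000) / 4 = 0.622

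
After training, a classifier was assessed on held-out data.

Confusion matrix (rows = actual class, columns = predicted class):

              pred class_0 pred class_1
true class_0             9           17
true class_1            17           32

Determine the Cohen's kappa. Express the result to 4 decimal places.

Observed agreement pₒ = trace/N = 41/75 = 0.54667
Expected agreement pₑ = Σ (rowᵢ·colᵢ)/N² = (26·26 + 49·49)/75² = 0.54702
κ = (pₒ − pₑ)/(1 − pₑ) = (0.54667 − 0.54702)/(1 − 0.54702) = -0.0008

-0.0008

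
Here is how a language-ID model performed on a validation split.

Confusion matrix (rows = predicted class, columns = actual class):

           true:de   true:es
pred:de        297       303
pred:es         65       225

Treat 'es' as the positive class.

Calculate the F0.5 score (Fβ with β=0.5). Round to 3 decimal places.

Fβ = (1+β²)·TP / ((1+β²)·TP + β²·FN + FP), with β²=1/4
= 1.25·225 / (1.25·225 + 0.25·303 + 65) = 0.666

0.666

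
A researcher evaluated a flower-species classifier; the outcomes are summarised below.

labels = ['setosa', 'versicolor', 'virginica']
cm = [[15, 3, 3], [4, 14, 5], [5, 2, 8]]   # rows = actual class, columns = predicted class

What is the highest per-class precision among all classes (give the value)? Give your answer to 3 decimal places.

Per-class precision (TP/(TP+FP)):
  setosa: TP=15, FP=4+5=9 → 15/24 = 0.6250
  versicolor: TP=14, FP=3+2=5 → 14/19 = 0.7368
  virginica: TP=8, FP=3+5=8 → 8/16 = 0.5000
Highest is class 'versicolor' with precision = 0.737.

0.737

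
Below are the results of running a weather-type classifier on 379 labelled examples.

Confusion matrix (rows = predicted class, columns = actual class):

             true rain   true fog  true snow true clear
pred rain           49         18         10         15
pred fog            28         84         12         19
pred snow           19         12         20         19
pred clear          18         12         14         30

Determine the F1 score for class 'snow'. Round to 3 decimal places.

0.317

F1 score = 2·TP/(2·TP+FP+FN).
snow: TP=20, FP=19+12+19=50, FN=10+12+14=36 → 40/126 = 0.3175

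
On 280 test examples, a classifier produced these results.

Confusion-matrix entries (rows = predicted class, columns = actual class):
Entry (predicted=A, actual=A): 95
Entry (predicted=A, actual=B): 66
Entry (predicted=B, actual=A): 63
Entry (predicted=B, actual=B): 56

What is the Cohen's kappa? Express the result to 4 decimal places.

Observed agreement pₒ = trace/N = 151/280 = 0.53929
Expected agreement pₑ = Σ (rowᵢ·colᵢ)/N² = (158·161 + 122·119)/280² = 0.50964
κ = (pₒ − pₑ)/(1 − pₑ) = (0.53929 − 0.50964)/(1 − 0.50964) = 0.0605

0.0605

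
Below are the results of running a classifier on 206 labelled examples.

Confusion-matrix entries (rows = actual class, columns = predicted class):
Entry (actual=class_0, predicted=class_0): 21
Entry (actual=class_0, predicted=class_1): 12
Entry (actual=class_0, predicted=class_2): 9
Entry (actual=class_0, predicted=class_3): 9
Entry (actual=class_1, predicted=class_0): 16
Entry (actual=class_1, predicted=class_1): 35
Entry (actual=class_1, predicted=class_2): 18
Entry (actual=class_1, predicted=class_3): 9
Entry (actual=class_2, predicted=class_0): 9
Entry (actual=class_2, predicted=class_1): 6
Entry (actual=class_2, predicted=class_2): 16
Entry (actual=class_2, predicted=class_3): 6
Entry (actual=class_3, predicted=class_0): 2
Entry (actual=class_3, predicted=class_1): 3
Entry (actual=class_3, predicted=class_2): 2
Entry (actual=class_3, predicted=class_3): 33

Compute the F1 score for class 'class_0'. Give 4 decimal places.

One-vs-rest for 'class_0': TP = diagonal; FP = other classes predicted 'class_0'; FN = 'class_0' predicted as other.
F1 score = 2·TP/(2·TP+FP+FN).
class_0: TP=21, FP=16+9+2=27, FN=12+9+9=30 → 42/99 = 0.42424

0.4242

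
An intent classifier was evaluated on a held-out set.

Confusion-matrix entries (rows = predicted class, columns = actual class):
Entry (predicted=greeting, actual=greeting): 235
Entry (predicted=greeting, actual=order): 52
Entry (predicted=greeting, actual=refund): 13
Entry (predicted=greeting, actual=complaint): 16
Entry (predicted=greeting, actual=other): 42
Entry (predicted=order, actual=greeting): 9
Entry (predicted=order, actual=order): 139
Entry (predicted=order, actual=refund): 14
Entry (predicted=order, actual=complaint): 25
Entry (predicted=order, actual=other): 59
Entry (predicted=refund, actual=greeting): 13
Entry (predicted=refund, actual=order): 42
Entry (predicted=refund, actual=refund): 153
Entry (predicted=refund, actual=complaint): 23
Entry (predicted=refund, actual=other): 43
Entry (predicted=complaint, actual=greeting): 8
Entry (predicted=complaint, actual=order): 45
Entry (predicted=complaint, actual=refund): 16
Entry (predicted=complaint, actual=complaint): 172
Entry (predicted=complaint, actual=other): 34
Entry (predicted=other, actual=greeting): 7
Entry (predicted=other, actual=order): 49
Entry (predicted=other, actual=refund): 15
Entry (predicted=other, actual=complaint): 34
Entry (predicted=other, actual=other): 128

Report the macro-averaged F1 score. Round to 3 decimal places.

Per-class F1 score (2·TP/(2·TP+FP+FN)):
  greeting: TP=235, FP=52+13+16+42=123, FN=9+13+8+7=37 → 470/630 = 0.7460
  order: TP=139, FP=9+14+25+59=107, FN=52+42+45+49=188 → 278/573 = 0.4852
  refund: TP=153, FP=13+42+23+43=121, FN=13+14+16+15=58 → 306/485 = 0.6309
  complaint: TP=172, FP=8+45+16+34=103, FN=16+25+23+34=98 → 344/545 = 0.6312
  other: TP=128, FP=7+49+15+34=105, FN=42+59+43+34=178 → 256/539 = 0.4750
Macro-F1 score = mean = (0.7460 + 0.4852 + 0.6309 + 0.6312 + 0.4750) / 5 = 0.594

0.594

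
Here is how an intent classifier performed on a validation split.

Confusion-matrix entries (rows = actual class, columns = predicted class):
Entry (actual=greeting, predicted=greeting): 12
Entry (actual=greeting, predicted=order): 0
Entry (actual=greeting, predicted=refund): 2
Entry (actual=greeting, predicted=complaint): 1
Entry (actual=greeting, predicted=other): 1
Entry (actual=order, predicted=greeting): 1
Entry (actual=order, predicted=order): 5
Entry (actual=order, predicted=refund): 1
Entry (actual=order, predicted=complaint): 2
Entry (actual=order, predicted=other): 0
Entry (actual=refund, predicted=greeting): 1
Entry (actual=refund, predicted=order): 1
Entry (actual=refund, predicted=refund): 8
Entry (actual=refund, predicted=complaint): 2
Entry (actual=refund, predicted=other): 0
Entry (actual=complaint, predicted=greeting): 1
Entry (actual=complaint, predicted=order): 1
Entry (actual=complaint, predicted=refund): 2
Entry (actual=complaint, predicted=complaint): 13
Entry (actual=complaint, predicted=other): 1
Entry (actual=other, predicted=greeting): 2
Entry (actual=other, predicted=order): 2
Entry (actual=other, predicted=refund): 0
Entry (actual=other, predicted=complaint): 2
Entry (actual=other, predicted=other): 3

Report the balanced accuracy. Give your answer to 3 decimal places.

Balanced accuracy = mean of per-class recall.
  greeting: recall = 12/16 = 0.7500
  order: recall = 5/9 = 0.5556
  refund: recall = 8/12 = 0.6667
  complaint: recall = 13/18 = 0.7222
  other: recall = 3/9 = 0.3333
Mean = (0.7500 + 0.5556 + 0.6667 + 0.7222 + 0.3333) / 5 = 0.606

0.606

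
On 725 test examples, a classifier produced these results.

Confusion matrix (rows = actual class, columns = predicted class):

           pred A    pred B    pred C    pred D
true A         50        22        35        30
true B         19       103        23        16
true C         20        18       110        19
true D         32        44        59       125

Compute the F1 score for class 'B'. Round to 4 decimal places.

0.5920

One-vs-rest for 'B': TP = diagonal; FP = other classes predicted 'B'; FN = 'B' predicted as other.
F1 score = 2·TP/(2·TP+FP+FN).
B: TP=103, FP=22+18+44=84, FN=19+23+16=58 → 206/348 = 0.59195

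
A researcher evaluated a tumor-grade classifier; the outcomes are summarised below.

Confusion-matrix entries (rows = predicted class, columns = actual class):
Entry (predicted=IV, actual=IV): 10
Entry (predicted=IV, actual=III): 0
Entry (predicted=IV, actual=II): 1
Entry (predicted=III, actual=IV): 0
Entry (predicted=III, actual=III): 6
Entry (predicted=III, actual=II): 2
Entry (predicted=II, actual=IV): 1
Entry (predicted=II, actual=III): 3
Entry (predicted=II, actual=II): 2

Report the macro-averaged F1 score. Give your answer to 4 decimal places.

Per-class F1 score (2·TP/(2·TP+FP+FN)):
  IV: TP=10, FP=0+1=1, FN=0+1=1 → 20/22 = 0.90909
  III: TP=6, FP=0+2=2, FN=0+3=3 → 12/17 = 0.70588
  II: TP=2, FP=1+3=4, FN=1+2=3 → 4/11 = 0.36364
Macro-F1 score = mean = (0.90909 + 0.70588 + 0.36364) / 3 = 0.6595

0.6595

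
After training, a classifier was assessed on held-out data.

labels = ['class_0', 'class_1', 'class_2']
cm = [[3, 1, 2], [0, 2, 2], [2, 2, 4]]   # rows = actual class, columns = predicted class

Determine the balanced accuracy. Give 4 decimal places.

Balanced accuracy = mean of per-class recall.
  class_0: recall = 3/6 = 0.50000
  class_1: recall = 2/4 = 0.50000
  class_2: recall = 4/8 = 0.50000
Mean = (0.50000 + 0.50000 + 0.50000) / 3 = 0.5000

0.5000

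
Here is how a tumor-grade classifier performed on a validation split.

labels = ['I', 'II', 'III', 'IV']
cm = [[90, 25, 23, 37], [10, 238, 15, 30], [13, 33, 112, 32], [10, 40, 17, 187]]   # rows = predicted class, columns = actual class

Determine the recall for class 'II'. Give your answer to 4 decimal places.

0.7083

Take TP from the diagonal, FP from the rest of the 'II' prediction marginal, FN from the rest of the 'II' actual marginal.
recall = TP/(TP+FN).
II: TP=238, FN=25+33+40=98 → 238/336 = 0.70833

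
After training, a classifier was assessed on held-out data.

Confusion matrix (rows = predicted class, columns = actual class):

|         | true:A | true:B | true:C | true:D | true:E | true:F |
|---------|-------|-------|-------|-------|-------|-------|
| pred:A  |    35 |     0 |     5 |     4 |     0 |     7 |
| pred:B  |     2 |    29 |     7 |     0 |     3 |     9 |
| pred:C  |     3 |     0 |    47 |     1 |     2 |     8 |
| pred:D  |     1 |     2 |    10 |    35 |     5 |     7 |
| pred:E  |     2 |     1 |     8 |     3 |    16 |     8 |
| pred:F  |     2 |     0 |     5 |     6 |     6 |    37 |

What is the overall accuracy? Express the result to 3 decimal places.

Accuracy = trace / total = (35+29+47+35+16+37=199) / 316 = 199/316 = 0.630

0.630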